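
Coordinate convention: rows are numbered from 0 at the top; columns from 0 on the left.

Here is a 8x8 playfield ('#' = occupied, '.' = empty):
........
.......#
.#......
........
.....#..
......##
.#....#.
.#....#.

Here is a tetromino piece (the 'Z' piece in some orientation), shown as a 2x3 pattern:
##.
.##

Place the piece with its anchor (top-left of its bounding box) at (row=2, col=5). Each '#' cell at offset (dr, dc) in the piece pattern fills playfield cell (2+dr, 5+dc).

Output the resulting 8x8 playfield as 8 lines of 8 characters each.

Answer: ........
.......#
.#...##.
......##
.....#..
......##
.#....#.
.#....#.

Derivation:
Fill (2+0,5+0) = (2,5)
Fill (2+0,5+1) = (2,6)
Fill (2+1,5+1) = (3,6)
Fill (2+1,5+2) = (3,7)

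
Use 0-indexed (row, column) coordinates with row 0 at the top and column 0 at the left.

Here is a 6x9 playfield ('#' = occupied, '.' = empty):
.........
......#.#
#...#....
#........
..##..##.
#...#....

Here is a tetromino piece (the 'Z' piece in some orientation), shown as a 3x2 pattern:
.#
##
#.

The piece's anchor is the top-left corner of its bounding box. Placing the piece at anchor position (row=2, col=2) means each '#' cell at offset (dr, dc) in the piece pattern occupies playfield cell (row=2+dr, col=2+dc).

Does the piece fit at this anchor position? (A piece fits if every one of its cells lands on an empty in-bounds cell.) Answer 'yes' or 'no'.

Answer: no

Derivation:
Check each piece cell at anchor (2, 2):
  offset (0,1) -> (2,3): empty -> OK
  offset (1,0) -> (3,2): empty -> OK
  offset (1,1) -> (3,3): empty -> OK
  offset (2,0) -> (4,2): occupied ('#') -> FAIL
All cells valid: no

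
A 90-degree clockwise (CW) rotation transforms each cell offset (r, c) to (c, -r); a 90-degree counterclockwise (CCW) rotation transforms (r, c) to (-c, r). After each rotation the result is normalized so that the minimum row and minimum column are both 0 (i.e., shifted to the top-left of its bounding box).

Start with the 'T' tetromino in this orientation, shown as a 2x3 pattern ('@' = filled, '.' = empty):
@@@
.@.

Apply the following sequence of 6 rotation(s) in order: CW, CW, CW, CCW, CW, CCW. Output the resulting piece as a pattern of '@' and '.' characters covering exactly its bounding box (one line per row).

Answer: .@.
@@@

Derivation:
Start:
@@@
.@.
After rotation 1 (CW):
.@
@@
.@
After rotation 2 (CW):
.@.
@@@
After rotation 3 (CW):
@.
@@
@.
After rotation 4 (CCW):
.@.
@@@
After rotation 5 (CW):
@.
@@
@.
After rotation 6 (CCW):
.@.
@@@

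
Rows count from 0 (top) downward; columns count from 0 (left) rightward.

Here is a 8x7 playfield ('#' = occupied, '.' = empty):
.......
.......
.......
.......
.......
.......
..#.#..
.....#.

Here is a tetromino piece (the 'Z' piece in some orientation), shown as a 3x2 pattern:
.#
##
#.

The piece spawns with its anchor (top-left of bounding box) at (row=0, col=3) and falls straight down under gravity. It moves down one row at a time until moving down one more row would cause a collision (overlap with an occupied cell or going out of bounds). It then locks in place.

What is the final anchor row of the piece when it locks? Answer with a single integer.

Spawn at (row=0, col=3). Try each row:
  row 0: fits
  row 1: fits
  row 2: fits
  row 3: fits
  row 4: fits
  row 5: blocked -> lock at row 4

Answer: 4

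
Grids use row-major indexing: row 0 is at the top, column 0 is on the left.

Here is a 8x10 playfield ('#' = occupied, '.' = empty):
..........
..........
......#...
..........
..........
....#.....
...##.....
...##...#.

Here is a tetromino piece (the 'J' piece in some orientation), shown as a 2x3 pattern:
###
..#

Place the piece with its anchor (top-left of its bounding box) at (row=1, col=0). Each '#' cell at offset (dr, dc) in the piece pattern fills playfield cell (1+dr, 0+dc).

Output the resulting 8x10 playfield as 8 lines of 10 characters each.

Fill (1+0,0+0) = (1,0)
Fill (1+0,0+1) = (1,1)
Fill (1+0,0+2) = (1,2)
Fill (1+1,0+2) = (2,2)

Answer: ..........
###.......
..#...#...
..........
..........
....#.....
...##.....
...##...#.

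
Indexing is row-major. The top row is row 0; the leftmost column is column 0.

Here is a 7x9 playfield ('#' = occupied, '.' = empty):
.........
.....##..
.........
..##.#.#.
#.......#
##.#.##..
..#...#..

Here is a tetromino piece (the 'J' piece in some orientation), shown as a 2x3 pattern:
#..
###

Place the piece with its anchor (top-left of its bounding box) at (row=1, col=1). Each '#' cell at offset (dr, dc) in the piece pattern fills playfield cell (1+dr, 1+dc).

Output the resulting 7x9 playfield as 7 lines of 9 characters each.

Fill (1+0,1+0) = (1,1)
Fill (1+1,1+0) = (2,1)
Fill (1+1,1+1) = (2,2)
Fill (1+1,1+2) = (2,3)

Answer: .........
.#...##..
.###.....
..##.#.#.
#.......#
##.#.##..
..#...#..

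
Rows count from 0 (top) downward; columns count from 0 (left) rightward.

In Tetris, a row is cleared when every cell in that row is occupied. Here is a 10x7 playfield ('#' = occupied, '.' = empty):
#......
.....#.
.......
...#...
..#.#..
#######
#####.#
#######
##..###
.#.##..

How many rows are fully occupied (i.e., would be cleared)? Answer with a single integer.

Check each row:
  row 0: 6 empty cells -> not full
  row 1: 6 empty cells -> not full
  row 2: 7 empty cells -> not full
  row 3: 6 empty cells -> not full
  row 4: 5 empty cells -> not full
  row 5: 0 empty cells -> FULL (clear)
  row 6: 1 empty cell -> not full
  row 7: 0 empty cells -> FULL (clear)
  row 8: 2 empty cells -> not full
  row 9: 4 empty cells -> not full
Total rows cleared: 2

Answer: 2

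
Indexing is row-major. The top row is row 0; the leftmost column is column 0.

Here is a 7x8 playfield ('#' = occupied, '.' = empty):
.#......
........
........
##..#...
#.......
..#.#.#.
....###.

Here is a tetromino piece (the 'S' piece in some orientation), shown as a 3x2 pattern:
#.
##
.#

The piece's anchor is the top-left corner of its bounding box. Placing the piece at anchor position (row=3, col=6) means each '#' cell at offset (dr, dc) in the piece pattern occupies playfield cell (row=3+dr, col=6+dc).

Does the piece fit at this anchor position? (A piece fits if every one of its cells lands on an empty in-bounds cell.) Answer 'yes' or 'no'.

Check each piece cell at anchor (3, 6):
  offset (0,0) -> (3,6): empty -> OK
  offset (1,0) -> (4,6): empty -> OK
  offset (1,1) -> (4,7): empty -> OK
  offset (2,1) -> (5,7): empty -> OK
All cells valid: yes

Answer: yes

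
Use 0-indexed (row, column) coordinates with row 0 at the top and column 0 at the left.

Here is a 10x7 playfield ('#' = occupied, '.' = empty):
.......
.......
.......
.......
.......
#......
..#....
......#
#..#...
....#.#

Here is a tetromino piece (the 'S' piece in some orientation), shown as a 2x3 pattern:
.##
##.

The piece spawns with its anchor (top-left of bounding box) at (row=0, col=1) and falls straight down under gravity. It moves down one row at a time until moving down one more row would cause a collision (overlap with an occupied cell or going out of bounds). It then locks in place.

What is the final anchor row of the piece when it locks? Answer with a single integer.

Spawn at (row=0, col=1). Try each row:
  row 0: fits
  row 1: fits
  row 2: fits
  row 3: fits
  row 4: fits
  row 5: blocked -> lock at row 4

Answer: 4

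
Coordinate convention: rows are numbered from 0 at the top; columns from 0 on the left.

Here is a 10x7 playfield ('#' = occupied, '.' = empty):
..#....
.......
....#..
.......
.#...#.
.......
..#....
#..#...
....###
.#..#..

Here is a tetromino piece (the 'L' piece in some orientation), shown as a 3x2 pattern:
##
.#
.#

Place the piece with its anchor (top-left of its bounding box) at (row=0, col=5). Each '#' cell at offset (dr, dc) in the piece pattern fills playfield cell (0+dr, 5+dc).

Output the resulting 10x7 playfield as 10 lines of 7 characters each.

Answer: ..#..##
......#
....#.#
.......
.#...#.
.......
..#....
#..#...
....###
.#..#..

Derivation:
Fill (0+0,5+0) = (0,5)
Fill (0+0,5+1) = (0,6)
Fill (0+1,5+1) = (1,6)
Fill (0+2,5+1) = (2,6)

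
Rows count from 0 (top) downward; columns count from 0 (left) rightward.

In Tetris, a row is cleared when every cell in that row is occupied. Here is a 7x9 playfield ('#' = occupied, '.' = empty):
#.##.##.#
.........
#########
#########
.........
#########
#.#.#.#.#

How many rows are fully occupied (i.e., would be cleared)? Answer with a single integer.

Check each row:
  row 0: 3 empty cells -> not full
  row 1: 9 empty cells -> not full
  row 2: 0 empty cells -> FULL (clear)
  row 3: 0 empty cells -> FULL (clear)
  row 4: 9 empty cells -> not full
  row 5: 0 empty cells -> FULL (clear)
  row 6: 4 empty cells -> not full
Total rows cleared: 3

Answer: 3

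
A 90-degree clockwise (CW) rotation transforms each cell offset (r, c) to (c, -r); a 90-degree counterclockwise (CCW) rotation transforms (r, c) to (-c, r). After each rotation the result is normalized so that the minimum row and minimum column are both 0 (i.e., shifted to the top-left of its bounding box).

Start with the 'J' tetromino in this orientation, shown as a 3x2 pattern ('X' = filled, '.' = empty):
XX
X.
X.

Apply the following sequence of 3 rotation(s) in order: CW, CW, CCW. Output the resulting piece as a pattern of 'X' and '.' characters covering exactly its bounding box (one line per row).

Start:
XX
X.
X.
After rotation 1 (CW):
XXX
..X
After rotation 2 (CW):
.X
.X
XX
After rotation 3 (CCW):
XXX
..X

Answer: XXX
..X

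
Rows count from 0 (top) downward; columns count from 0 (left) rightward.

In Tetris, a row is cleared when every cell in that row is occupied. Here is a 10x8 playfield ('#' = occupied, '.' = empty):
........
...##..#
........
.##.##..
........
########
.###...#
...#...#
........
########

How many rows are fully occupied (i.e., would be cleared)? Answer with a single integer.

Check each row:
  row 0: 8 empty cells -> not full
  row 1: 5 empty cells -> not full
  row 2: 8 empty cells -> not full
  row 3: 4 empty cells -> not full
  row 4: 8 empty cells -> not full
  row 5: 0 empty cells -> FULL (clear)
  row 6: 4 empty cells -> not full
  row 7: 6 empty cells -> not full
  row 8: 8 empty cells -> not full
  row 9: 0 empty cells -> FULL (clear)
Total rows cleared: 2

Answer: 2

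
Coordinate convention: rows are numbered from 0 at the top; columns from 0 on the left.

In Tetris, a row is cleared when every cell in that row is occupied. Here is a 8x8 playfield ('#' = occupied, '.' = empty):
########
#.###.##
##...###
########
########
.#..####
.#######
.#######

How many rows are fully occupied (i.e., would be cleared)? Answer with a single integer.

Check each row:
  row 0: 0 empty cells -> FULL (clear)
  row 1: 2 empty cells -> not full
  row 2: 3 empty cells -> not full
  row 3: 0 empty cells -> FULL (clear)
  row 4: 0 empty cells -> FULL (clear)
  row 5: 3 empty cells -> not full
  row 6: 1 empty cell -> not full
  row 7: 1 empty cell -> not full
Total rows cleared: 3

Answer: 3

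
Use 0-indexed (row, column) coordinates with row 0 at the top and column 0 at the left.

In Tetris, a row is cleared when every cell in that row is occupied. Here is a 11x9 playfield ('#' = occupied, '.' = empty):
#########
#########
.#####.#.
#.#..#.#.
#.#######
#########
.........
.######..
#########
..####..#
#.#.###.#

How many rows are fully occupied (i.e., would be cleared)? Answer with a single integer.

Answer: 4

Derivation:
Check each row:
  row 0: 0 empty cells -> FULL (clear)
  row 1: 0 empty cells -> FULL (clear)
  row 2: 3 empty cells -> not full
  row 3: 5 empty cells -> not full
  row 4: 1 empty cell -> not full
  row 5: 0 empty cells -> FULL (clear)
  row 6: 9 empty cells -> not full
  row 7: 3 empty cells -> not full
  row 8: 0 empty cells -> FULL (clear)
  row 9: 4 empty cells -> not full
  row 10: 3 empty cells -> not full
Total rows cleared: 4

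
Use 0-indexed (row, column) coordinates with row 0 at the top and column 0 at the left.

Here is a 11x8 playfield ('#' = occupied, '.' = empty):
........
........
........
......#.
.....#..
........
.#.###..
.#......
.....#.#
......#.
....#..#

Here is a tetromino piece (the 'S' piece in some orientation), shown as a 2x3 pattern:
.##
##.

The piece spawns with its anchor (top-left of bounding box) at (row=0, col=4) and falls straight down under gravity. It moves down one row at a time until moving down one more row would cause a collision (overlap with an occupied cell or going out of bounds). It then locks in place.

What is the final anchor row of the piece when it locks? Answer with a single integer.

Answer: 2

Derivation:
Spawn at (row=0, col=4). Try each row:
  row 0: fits
  row 1: fits
  row 2: fits
  row 3: blocked -> lock at row 2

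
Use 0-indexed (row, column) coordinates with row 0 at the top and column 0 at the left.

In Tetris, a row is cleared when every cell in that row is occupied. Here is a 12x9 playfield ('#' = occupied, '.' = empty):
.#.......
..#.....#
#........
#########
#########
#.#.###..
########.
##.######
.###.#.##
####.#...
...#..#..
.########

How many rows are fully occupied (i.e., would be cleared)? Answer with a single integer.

Answer: 2

Derivation:
Check each row:
  row 0: 8 empty cells -> not full
  row 1: 7 empty cells -> not full
  row 2: 8 empty cells -> not full
  row 3: 0 empty cells -> FULL (clear)
  row 4: 0 empty cells -> FULL (clear)
  row 5: 4 empty cells -> not full
  row 6: 1 empty cell -> not full
  row 7: 1 empty cell -> not full
  row 8: 3 empty cells -> not full
  row 9: 4 empty cells -> not full
  row 10: 7 empty cells -> not full
  row 11: 1 empty cell -> not full
Total rows cleared: 2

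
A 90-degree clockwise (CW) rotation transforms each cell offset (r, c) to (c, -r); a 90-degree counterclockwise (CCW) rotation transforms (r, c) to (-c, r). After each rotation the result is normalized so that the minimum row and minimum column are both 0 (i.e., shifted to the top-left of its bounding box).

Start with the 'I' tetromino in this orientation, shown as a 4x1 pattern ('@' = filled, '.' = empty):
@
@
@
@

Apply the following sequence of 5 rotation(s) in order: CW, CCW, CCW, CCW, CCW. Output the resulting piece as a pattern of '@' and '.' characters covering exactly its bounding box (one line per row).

Start:
@
@
@
@
After rotation 1 (CW):
@@@@
After rotation 2 (CCW):
@
@
@
@
After rotation 3 (CCW):
@@@@
After rotation 4 (CCW):
@
@
@
@
After rotation 5 (CCW):
@@@@

Answer: @@@@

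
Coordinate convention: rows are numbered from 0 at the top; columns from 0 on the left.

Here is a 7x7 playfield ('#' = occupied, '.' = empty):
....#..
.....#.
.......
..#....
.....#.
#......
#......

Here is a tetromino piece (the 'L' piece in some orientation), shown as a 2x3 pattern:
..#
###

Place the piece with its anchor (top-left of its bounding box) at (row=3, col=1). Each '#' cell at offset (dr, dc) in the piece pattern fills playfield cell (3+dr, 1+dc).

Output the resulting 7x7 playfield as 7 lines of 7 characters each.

Fill (3+0,1+2) = (3,3)
Fill (3+1,1+0) = (4,1)
Fill (3+1,1+1) = (4,2)
Fill (3+1,1+2) = (4,3)

Answer: ....#..
.....#.
.......
..##...
.###.#.
#......
#......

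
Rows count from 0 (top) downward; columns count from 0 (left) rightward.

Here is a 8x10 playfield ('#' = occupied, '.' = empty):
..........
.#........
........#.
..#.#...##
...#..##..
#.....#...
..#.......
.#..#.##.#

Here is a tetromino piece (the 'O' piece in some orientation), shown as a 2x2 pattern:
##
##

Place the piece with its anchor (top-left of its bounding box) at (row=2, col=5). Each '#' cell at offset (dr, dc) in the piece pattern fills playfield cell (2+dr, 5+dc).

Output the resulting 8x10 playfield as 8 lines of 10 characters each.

Answer: ..........
.#........
.....##.#.
..#.###.##
...#..##..
#.....#...
..#.......
.#..#.##.#

Derivation:
Fill (2+0,5+0) = (2,5)
Fill (2+0,5+1) = (2,6)
Fill (2+1,5+0) = (3,5)
Fill (2+1,5+1) = (3,6)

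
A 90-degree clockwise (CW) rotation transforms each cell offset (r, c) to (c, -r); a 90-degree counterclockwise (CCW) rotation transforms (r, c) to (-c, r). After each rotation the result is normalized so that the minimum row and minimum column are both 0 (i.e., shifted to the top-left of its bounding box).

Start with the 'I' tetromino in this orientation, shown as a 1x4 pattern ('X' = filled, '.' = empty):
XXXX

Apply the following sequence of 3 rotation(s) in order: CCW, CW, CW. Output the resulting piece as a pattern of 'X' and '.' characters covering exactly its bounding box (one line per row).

Answer: X
X
X
X

Derivation:
Start:
XXXX
After rotation 1 (CCW):
X
X
X
X
After rotation 2 (CW):
XXXX
After rotation 3 (CW):
X
X
X
X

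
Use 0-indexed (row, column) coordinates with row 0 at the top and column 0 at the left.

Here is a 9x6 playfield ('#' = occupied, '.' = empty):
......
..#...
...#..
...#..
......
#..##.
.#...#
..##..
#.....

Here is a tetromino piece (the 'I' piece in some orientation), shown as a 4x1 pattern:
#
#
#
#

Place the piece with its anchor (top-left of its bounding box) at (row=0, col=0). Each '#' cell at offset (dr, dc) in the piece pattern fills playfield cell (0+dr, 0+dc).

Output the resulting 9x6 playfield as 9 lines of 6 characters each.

Fill (0+0,0+0) = (0,0)
Fill (0+1,0+0) = (1,0)
Fill (0+2,0+0) = (2,0)
Fill (0+3,0+0) = (3,0)

Answer: #.....
#.#...
#..#..
#..#..
......
#..##.
.#...#
..##..
#.....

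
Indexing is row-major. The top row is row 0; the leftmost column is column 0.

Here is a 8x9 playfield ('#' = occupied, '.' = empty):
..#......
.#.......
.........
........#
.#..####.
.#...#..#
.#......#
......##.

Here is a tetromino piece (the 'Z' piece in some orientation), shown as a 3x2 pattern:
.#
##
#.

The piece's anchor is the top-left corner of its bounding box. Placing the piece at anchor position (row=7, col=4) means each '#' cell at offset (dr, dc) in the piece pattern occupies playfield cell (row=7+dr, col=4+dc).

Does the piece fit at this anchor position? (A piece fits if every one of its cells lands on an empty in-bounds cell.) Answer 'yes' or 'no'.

Answer: no

Derivation:
Check each piece cell at anchor (7, 4):
  offset (0,1) -> (7,5): empty -> OK
  offset (1,0) -> (8,4): out of bounds -> FAIL
  offset (1,1) -> (8,5): out of bounds -> FAIL
  offset (2,0) -> (9,4): out of bounds -> FAIL
All cells valid: no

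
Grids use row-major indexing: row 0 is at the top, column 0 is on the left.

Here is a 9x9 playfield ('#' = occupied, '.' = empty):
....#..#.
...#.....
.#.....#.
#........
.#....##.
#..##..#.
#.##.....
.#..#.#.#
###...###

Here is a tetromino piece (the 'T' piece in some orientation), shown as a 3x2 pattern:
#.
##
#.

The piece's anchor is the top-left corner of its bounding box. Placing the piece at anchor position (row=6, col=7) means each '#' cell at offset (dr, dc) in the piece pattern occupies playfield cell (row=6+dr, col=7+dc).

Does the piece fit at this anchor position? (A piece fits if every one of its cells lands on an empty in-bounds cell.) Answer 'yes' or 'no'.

Answer: no

Derivation:
Check each piece cell at anchor (6, 7):
  offset (0,0) -> (6,7): empty -> OK
  offset (1,0) -> (7,7): empty -> OK
  offset (1,1) -> (7,8): occupied ('#') -> FAIL
  offset (2,0) -> (8,7): occupied ('#') -> FAIL
All cells valid: no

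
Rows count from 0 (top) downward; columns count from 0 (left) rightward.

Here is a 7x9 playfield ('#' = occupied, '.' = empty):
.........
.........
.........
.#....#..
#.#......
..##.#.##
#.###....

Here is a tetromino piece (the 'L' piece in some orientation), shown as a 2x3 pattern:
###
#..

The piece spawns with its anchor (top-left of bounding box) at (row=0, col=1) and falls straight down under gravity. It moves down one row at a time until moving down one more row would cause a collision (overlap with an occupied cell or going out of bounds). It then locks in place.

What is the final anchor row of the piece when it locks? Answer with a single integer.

Answer: 1

Derivation:
Spawn at (row=0, col=1). Try each row:
  row 0: fits
  row 1: fits
  row 2: blocked -> lock at row 1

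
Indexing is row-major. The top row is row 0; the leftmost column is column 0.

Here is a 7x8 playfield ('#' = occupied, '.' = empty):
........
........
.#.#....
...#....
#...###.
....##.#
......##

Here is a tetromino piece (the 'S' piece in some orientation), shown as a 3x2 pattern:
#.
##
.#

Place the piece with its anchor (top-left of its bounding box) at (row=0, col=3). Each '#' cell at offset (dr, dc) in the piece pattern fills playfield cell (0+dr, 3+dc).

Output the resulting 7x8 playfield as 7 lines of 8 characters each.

Fill (0+0,3+0) = (0,3)
Fill (0+1,3+0) = (1,3)
Fill (0+1,3+1) = (1,4)
Fill (0+2,3+1) = (2,4)

Answer: ...#....
...##...
.#.##...
...#....
#...###.
....##.#
......##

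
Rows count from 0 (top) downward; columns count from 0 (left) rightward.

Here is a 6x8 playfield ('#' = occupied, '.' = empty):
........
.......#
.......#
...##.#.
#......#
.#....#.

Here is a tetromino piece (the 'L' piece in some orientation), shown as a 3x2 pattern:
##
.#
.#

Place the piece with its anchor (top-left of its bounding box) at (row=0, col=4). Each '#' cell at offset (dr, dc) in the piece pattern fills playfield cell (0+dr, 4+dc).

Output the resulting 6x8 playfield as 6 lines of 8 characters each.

Fill (0+0,4+0) = (0,4)
Fill (0+0,4+1) = (0,5)
Fill (0+1,4+1) = (1,5)
Fill (0+2,4+1) = (2,5)

Answer: ....##..
.....#.#
.....#.#
...##.#.
#......#
.#....#.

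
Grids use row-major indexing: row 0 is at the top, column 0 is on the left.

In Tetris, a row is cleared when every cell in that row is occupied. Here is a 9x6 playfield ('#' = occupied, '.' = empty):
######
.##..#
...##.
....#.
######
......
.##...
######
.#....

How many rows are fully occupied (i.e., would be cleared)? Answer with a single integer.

Check each row:
  row 0: 0 empty cells -> FULL (clear)
  row 1: 3 empty cells -> not full
  row 2: 4 empty cells -> not full
  row 3: 5 empty cells -> not full
  row 4: 0 empty cells -> FULL (clear)
  row 5: 6 empty cells -> not full
  row 6: 4 empty cells -> not full
  row 7: 0 empty cells -> FULL (clear)
  row 8: 5 empty cells -> not full
Total rows cleared: 3

Answer: 3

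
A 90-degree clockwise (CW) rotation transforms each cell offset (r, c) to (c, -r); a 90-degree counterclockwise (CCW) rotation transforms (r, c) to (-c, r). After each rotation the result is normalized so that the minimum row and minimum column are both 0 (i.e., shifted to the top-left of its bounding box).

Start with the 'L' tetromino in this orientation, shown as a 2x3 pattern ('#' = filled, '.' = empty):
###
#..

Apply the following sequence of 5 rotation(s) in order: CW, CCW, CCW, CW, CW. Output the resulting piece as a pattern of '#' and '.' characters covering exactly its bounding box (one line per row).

Start:
###
#..
After rotation 1 (CW):
##
.#
.#
After rotation 2 (CCW):
###
#..
After rotation 3 (CCW):
#.
#.
##
After rotation 4 (CW):
###
#..
After rotation 5 (CW):
##
.#
.#

Answer: ##
.#
.#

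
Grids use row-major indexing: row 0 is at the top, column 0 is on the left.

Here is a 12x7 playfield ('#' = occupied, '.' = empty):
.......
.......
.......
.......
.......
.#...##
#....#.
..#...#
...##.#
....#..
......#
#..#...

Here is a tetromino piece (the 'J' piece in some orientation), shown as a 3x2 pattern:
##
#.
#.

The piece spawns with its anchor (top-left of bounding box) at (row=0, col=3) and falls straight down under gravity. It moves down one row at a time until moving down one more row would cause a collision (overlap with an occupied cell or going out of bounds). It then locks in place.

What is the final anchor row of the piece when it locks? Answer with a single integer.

Spawn at (row=0, col=3). Try each row:
  row 0: fits
  row 1: fits
  row 2: fits
  row 3: fits
  row 4: fits
  row 5: fits
  row 6: blocked -> lock at row 5

Answer: 5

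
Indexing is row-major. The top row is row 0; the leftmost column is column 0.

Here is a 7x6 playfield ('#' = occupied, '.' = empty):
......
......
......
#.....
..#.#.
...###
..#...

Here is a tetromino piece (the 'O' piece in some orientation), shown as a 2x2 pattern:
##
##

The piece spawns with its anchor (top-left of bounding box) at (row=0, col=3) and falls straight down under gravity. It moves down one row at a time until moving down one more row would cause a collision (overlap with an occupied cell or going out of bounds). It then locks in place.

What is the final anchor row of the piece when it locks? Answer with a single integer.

Answer: 2

Derivation:
Spawn at (row=0, col=3). Try each row:
  row 0: fits
  row 1: fits
  row 2: fits
  row 3: blocked -> lock at row 2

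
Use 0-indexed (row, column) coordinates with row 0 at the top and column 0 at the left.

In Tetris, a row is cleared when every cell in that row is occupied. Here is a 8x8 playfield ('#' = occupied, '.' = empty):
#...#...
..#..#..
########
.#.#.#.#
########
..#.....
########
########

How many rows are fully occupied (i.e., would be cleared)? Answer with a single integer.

Check each row:
  row 0: 6 empty cells -> not full
  row 1: 6 empty cells -> not full
  row 2: 0 empty cells -> FULL (clear)
  row 3: 4 empty cells -> not full
  row 4: 0 empty cells -> FULL (clear)
  row 5: 7 empty cells -> not full
  row 6: 0 empty cells -> FULL (clear)
  row 7: 0 empty cells -> FULL (clear)
Total rows cleared: 4

Answer: 4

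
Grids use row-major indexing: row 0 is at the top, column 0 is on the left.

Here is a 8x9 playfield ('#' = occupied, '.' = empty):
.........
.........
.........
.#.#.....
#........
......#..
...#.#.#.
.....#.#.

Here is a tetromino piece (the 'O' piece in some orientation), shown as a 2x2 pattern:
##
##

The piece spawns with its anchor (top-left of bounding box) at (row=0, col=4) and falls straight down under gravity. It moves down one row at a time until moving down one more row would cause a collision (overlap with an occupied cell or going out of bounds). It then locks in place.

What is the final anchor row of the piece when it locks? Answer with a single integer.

Spawn at (row=0, col=4). Try each row:
  row 0: fits
  row 1: fits
  row 2: fits
  row 3: fits
  row 4: fits
  row 5: blocked -> lock at row 4

Answer: 4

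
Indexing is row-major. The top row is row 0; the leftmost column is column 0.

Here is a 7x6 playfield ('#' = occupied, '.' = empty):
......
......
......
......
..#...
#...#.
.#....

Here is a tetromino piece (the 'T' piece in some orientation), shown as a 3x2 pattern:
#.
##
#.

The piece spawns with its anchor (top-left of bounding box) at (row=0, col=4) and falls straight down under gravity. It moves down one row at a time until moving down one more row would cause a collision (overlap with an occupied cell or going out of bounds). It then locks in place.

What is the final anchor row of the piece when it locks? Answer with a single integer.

Spawn at (row=0, col=4). Try each row:
  row 0: fits
  row 1: fits
  row 2: fits
  row 3: blocked -> lock at row 2

Answer: 2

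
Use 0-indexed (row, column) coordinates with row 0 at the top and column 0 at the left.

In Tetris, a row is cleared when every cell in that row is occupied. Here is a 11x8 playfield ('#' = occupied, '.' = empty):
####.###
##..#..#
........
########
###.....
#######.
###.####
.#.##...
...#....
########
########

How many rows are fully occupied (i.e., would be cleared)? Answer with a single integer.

Answer: 3

Derivation:
Check each row:
  row 0: 1 empty cell -> not full
  row 1: 4 empty cells -> not full
  row 2: 8 empty cells -> not full
  row 3: 0 empty cells -> FULL (clear)
  row 4: 5 empty cells -> not full
  row 5: 1 empty cell -> not full
  row 6: 1 empty cell -> not full
  row 7: 5 empty cells -> not full
  row 8: 7 empty cells -> not full
  row 9: 0 empty cells -> FULL (clear)
  row 10: 0 empty cells -> FULL (clear)
Total rows cleared: 3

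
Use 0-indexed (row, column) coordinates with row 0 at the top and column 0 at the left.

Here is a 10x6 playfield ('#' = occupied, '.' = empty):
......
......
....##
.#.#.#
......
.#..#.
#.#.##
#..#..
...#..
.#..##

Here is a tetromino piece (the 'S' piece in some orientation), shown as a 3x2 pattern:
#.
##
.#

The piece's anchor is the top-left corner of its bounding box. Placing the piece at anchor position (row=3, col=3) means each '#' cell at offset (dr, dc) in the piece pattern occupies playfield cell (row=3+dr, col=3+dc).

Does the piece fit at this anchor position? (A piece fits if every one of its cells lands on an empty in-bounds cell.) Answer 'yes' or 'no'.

Answer: no

Derivation:
Check each piece cell at anchor (3, 3):
  offset (0,0) -> (3,3): occupied ('#') -> FAIL
  offset (1,0) -> (4,3): empty -> OK
  offset (1,1) -> (4,4): empty -> OK
  offset (2,1) -> (5,4): occupied ('#') -> FAIL
All cells valid: no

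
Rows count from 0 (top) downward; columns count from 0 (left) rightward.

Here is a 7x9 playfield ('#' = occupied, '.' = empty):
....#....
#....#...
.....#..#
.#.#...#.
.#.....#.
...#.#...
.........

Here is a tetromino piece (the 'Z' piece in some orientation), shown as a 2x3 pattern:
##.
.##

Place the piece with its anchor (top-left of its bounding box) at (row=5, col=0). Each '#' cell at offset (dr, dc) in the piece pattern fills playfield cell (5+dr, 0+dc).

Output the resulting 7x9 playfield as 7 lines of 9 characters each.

Fill (5+0,0+0) = (5,0)
Fill (5+0,0+1) = (5,1)
Fill (5+1,0+1) = (6,1)
Fill (5+1,0+2) = (6,2)

Answer: ....#....
#....#...
.....#..#
.#.#...#.
.#.....#.
##.#.#...
.##......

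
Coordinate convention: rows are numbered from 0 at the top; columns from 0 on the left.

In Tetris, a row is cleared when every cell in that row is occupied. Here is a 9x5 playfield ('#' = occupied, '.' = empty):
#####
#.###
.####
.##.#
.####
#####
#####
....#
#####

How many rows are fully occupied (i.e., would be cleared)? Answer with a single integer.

Answer: 4

Derivation:
Check each row:
  row 0: 0 empty cells -> FULL (clear)
  row 1: 1 empty cell -> not full
  row 2: 1 empty cell -> not full
  row 3: 2 empty cells -> not full
  row 4: 1 empty cell -> not full
  row 5: 0 empty cells -> FULL (clear)
  row 6: 0 empty cells -> FULL (clear)
  row 7: 4 empty cells -> not full
  row 8: 0 empty cells -> FULL (clear)
Total rows cleared: 4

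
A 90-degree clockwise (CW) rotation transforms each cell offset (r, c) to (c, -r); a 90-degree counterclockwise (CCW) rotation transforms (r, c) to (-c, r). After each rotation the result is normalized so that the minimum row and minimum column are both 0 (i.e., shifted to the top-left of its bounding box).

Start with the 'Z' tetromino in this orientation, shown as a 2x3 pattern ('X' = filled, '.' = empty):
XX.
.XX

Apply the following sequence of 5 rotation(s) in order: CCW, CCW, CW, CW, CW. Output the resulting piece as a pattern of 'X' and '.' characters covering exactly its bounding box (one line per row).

Start:
XX.
.XX
After rotation 1 (CCW):
.X
XX
X.
After rotation 2 (CCW):
XX.
.XX
After rotation 3 (CW):
.X
XX
X.
After rotation 4 (CW):
XX.
.XX
After rotation 5 (CW):
.X
XX
X.

Answer: .X
XX
X.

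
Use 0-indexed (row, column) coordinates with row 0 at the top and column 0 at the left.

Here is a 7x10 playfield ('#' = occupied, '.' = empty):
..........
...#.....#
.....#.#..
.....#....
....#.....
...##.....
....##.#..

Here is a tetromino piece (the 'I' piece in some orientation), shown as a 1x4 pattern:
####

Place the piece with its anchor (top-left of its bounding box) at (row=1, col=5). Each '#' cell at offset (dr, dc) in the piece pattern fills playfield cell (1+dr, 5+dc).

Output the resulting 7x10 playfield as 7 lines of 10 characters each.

Fill (1+0,5+0) = (1,5)
Fill (1+0,5+1) = (1,6)
Fill (1+0,5+2) = (1,7)
Fill (1+0,5+3) = (1,8)

Answer: ..........
...#.#####
.....#.#..
.....#....
....#.....
...##.....
....##.#..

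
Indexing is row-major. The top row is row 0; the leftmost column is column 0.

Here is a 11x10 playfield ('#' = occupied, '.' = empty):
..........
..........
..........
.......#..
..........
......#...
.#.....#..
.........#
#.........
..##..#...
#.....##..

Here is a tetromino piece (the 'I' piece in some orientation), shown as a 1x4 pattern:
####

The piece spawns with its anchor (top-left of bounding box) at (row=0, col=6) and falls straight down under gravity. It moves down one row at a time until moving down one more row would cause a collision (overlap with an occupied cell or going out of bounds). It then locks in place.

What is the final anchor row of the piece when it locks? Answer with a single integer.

Answer: 2

Derivation:
Spawn at (row=0, col=6). Try each row:
  row 0: fits
  row 1: fits
  row 2: fits
  row 3: blocked -> lock at row 2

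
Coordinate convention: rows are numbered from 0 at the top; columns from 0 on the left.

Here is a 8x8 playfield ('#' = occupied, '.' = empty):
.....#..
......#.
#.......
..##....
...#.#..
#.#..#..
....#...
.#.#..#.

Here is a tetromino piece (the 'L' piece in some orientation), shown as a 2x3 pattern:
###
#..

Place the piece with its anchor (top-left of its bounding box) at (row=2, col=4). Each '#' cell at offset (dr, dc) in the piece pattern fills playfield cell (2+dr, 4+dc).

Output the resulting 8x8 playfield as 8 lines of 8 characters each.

Fill (2+0,4+0) = (2,4)
Fill (2+0,4+1) = (2,5)
Fill (2+0,4+2) = (2,6)
Fill (2+1,4+0) = (3,4)

Answer: .....#..
......#.
#...###.
..###...
...#.#..
#.#..#..
....#...
.#.#..#.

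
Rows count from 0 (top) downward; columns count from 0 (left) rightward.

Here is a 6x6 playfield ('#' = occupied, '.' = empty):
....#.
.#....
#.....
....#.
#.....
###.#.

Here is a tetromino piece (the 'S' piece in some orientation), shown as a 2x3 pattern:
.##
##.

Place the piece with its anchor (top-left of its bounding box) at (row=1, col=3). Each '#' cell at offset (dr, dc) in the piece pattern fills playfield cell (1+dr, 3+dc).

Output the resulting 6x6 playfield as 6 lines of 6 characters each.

Fill (1+0,3+1) = (1,4)
Fill (1+0,3+2) = (1,5)
Fill (1+1,3+0) = (2,3)
Fill (1+1,3+1) = (2,4)

Answer: ....#.
.#..##
#..##.
....#.
#.....
###.#.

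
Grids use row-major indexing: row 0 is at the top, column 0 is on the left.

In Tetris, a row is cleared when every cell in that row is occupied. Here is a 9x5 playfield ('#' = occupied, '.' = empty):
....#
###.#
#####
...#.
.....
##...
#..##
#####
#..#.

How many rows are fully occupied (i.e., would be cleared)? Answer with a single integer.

Check each row:
  row 0: 4 empty cells -> not full
  row 1: 1 empty cell -> not full
  row 2: 0 empty cells -> FULL (clear)
  row 3: 4 empty cells -> not full
  row 4: 5 empty cells -> not full
  row 5: 3 empty cells -> not full
  row 6: 2 empty cells -> not full
  row 7: 0 empty cells -> FULL (clear)
  row 8: 3 empty cells -> not full
Total rows cleared: 2

Answer: 2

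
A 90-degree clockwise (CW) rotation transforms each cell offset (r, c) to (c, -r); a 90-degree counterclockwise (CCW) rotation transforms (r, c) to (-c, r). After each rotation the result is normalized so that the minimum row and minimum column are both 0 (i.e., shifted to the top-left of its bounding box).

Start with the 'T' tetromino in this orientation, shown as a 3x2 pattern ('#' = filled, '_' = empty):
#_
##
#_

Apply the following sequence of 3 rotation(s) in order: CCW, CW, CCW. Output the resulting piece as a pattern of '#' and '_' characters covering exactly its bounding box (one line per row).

Start:
#_
##
#_
After rotation 1 (CCW):
_#_
###
After rotation 2 (CW):
#_
##
#_
After rotation 3 (CCW):
_#_
###

Answer: _#_
###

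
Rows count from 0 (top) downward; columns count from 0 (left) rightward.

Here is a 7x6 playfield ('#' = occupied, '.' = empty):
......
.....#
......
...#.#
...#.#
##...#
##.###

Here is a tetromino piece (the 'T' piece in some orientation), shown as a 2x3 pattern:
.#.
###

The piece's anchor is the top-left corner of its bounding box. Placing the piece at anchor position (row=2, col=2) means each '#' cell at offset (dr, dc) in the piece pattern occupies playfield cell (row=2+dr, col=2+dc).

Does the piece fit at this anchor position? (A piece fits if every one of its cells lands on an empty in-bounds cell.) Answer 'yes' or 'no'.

Check each piece cell at anchor (2, 2):
  offset (0,1) -> (2,3): empty -> OK
  offset (1,0) -> (3,2): empty -> OK
  offset (1,1) -> (3,3): occupied ('#') -> FAIL
  offset (1,2) -> (3,4): empty -> OK
All cells valid: no

Answer: no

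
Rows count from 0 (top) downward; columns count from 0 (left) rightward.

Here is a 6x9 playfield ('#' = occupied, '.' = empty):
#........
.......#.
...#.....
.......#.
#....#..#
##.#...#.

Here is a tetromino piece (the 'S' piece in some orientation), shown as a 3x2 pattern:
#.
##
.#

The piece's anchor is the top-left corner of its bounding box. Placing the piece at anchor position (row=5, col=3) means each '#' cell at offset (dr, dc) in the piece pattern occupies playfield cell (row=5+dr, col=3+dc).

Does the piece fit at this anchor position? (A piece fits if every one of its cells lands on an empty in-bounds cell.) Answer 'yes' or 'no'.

Answer: no

Derivation:
Check each piece cell at anchor (5, 3):
  offset (0,0) -> (5,3): occupied ('#') -> FAIL
  offset (1,0) -> (6,3): out of bounds -> FAIL
  offset (1,1) -> (6,4): out of bounds -> FAIL
  offset (2,1) -> (7,4): out of bounds -> FAIL
All cells valid: no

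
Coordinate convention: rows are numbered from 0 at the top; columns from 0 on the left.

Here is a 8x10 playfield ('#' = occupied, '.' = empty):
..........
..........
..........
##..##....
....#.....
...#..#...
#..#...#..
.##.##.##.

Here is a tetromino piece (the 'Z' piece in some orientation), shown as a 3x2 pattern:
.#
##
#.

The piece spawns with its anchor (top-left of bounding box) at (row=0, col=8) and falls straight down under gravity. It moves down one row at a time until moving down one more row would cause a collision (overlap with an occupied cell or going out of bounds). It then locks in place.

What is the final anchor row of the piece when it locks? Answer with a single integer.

Answer: 4

Derivation:
Spawn at (row=0, col=8). Try each row:
  row 0: fits
  row 1: fits
  row 2: fits
  row 3: fits
  row 4: fits
  row 5: blocked -> lock at row 4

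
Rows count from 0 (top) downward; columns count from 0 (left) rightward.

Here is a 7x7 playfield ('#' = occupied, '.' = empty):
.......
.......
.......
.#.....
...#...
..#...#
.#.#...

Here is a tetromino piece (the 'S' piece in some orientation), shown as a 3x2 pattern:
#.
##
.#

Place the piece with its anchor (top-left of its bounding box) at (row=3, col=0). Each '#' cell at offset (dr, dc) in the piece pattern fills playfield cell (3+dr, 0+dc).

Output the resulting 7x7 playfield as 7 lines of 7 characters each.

Answer: .......
.......
.......
##.....
##.#...
.##...#
.#.#...

Derivation:
Fill (3+0,0+0) = (3,0)
Fill (3+1,0+0) = (4,0)
Fill (3+1,0+1) = (4,1)
Fill (3+2,0+1) = (5,1)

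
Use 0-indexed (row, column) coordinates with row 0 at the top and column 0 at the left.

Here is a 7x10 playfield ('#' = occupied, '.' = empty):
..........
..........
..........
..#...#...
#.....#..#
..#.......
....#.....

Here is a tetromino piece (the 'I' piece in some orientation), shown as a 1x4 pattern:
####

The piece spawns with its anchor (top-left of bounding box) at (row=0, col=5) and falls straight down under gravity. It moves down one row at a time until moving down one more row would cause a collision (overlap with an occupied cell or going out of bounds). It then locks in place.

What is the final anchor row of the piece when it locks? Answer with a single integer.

Answer: 2

Derivation:
Spawn at (row=0, col=5). Try each row:
  row 0: fits
  row 1: fits
  row 2: fits
  row 3: blocked -> lock at row 2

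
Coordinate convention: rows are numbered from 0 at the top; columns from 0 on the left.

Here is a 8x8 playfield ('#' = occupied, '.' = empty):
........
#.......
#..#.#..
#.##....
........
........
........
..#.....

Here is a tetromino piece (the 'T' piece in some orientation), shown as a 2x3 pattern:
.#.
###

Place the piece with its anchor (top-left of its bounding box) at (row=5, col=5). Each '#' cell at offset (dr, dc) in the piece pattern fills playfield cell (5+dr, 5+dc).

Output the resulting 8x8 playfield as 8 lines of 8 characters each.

Answer: ........
#.......
#..#.#..
#.##....
........
......#.
.....###
..#.....

Derivation:
Fill (5+0,5+1) = (5,6)
Fill (5+1,5+0) = (6,5)
Fill (5+1,5+1) = (6,6)
Fill (5+1,5+2) = (6,7)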